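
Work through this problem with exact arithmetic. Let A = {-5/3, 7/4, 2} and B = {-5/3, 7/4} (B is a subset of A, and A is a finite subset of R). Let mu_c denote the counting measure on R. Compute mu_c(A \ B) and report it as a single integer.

Counting measure assigns mu_c(E) = |E| (number of elements) when E is finite. For B subset A, A \ B is the set of elements of A not in B, so |A \ B| = |A| - |B|.
|A| = 3, |B| = 2, so mu_c(A \ B) = 3 - 2 = 1.

1


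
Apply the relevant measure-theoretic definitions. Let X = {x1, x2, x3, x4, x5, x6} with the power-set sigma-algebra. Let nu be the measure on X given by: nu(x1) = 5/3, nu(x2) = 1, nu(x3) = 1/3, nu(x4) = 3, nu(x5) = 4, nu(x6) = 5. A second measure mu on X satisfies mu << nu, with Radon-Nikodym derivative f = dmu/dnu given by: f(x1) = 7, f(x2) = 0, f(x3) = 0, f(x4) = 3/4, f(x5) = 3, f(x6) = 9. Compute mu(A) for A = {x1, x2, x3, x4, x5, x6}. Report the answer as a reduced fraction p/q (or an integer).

By the defining property of the Radon-Nikodym derivative, for every measurable set A,
  mu(A) = integral_A f dnu.
Since nu is a discrete measure concentrated on the atoms of X, the integral over A reduces to the sum
  mu(A) = sum_{x in A} f(x) * nu({x}).
Computing each term:
  x1: f(x1) * nu(x1) = 7 * 5/3 = 35/3.
  x2: f(x2) * nu(x2) = 0 * 1 = 0.
  x3: f(x3) * nu(x3) = 0 * 1/3 = 0.
  x4: f(x4) * nu(x4) = 3/4 * 3 = 9/4.
  x5: f(x5) * nu(x5) = 3 * 4 = 12.
  x6: f(x6) * nu(x6) = 9 * 5 = 45.
Summing: mu(A) = 35/3 + 0 + 0 + 9/4 + 12 + 45 = 851/12.

851/12


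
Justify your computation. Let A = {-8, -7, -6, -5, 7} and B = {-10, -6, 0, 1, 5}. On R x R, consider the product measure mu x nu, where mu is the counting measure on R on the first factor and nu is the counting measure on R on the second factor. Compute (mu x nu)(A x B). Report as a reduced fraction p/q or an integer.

For a measurable rectangle A x B, the product measure satisfies
  (mu x nu)(A x B) = mu(A) * nu(B).
  mu(A) = 5.
  nu(B) = 5.
  (mu x nu)(A x B) = 5 * 5 = 25.

25


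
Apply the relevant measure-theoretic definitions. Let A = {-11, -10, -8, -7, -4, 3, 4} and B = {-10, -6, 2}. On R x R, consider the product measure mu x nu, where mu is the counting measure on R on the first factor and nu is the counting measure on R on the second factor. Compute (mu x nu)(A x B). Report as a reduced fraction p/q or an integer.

For a measurable rectangle A x B, the product measure satisfies
  (mu x nu)(A x B) = mu(A) * nu(B).
  mu(A) = 7.
  nu(B) = 3.
  (mu x nu)(A x B) = 7 * 3 = 21.

21


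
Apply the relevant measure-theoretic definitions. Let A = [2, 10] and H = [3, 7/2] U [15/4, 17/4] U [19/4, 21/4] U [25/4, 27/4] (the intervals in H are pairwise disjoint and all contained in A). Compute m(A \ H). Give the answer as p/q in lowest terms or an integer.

The ambient interval has length m(A) = 10 - 2 = 8.
Since the holes are disjoint and sit inside A, by finite additivity
  m(H) = sum_i (b_i - a_i), and m(A \ H) = m(A) - m(H).
Computing the hole measures:
  m(H_1) = 7/2 - 3 = 1/2.
  m(H_2) = 17/4 - 15/4 = 1/2.
  m(H_3) = 21/4 - 19/4 = 1/2.
  m(H_4) = 27/4 - 25/4 = 1/2.
Summed: m(H) = 1/2 + 1/2 + 1/2 + 1/2 = 2.
So m(A \ H) = 8 - 2 = 6.

6


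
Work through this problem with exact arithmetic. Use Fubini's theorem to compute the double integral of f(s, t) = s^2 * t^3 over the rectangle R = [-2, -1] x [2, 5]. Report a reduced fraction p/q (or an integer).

f(s, t) is a tensor product of a function of s and a function of t, and both factors are bounded continuous (hence Lebesgue integrable) on the rectangle, so Fubini's theorem applies:
  integral_R f d(m x m) = (integral_a1^b1 s^2 ds) * (integral_a2^b2 t^3 dt).
Inner integral in s: integral_{-2}^{-1} s^2 ds = ((-1)^3 - (-2)^3)/3
  = 7/3.
Inner integral in t: integral_{2}^{5} t^3 dt = (5^4 - 2^4)/4
  = 609/4.
Product: (7/3) * (609/4) = 1421/4.

1421/4


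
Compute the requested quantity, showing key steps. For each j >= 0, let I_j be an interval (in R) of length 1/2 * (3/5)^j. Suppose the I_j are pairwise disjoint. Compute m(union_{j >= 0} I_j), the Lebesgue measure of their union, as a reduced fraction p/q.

By countable additivity of the Lebesgue measure on pairwise disjoint measurable sets,
  m(union_{j >= 0} I_j) = sum_{j >= 0} m(I_j) = sum_{j >= 0} a * r^j,
  with a = 1/2 and r = 3/5.
Since 0 < r = 3/5 < 1, the geometric series converges:
  sum_{j >= 0} a * r^j = a / (1 - r).
  = 1/2 / (1 - 3/5)
  = 1/2 / (2/5)
  = 5/4.

5/4


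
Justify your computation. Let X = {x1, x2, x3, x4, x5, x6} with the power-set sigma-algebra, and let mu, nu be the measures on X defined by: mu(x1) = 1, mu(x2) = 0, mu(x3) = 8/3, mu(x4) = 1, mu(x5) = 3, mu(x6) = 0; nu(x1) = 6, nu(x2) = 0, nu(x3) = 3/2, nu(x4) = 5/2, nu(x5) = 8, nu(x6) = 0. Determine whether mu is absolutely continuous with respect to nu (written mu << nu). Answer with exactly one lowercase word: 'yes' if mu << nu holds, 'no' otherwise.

mu << nu means: every nu-null measurable set is also mu-null; equivalently, for every atom x, if nu({x}) = 0 then mu({x}) = 0.
Checking each atom:
  x1: nu = 6 > 0 -> no constraint.
  x2: nu = 0, mu = 0 -> consistent with mu << nu.
  x3: nu = 3/2 > 0 -> no constraint.
  x4: nu = 5/2 > 0 -> no constraint.
  x5: nu = 8 > 0 -> no constraint.
  x6: nu = 0, mu = 0 -> consistent with mu << nu.
No atom violates the condition. Therefore mu << nu.

yes


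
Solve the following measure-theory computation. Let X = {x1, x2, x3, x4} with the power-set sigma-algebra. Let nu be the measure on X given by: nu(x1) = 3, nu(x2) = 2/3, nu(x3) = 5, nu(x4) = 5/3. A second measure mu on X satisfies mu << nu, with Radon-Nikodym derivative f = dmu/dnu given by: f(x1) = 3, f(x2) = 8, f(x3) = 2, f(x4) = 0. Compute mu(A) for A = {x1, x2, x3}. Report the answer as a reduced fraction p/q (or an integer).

By the defining property of the Radon-Nikodym derivative, for every measurable set A,
  mu(A) = integral_A f dnu.
Since nu is a discrete measure concentrated on the atoms of X, the integral over A reduces to the sum
  mu(A) = sum_{x in A} f(x) * nu({x}).
Computing each term:
  x1: f(x1) * nu(x1) = 3 * 3 = 9.
  x2: f(x2) * nu(x2) = 8 * 2/3 = 16/3.
  x3: f(x3) * nu(x3) = 2 * 5 = 10.
Summing: mu(A) = 9 + 16/3 + 10 = 73/3.

73/3


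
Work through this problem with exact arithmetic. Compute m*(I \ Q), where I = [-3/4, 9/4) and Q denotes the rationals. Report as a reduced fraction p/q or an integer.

The interval I = [-3/4, 9/4) has m(I) = 9/4 - (-3/4) = 3 (endpoints are measure-zero, so open/closed/half-open agree). Write I = (I cap Q) u (I \ Q). The rationals in I are countable, so m*(I cap Q) = 0 (cover each rational by intervals whose total length is arbitrarily small). By countable subadditivity m*(I) <= m*(I cap Q) + m*(I \ Q), hence m*(I \ Q) >= m(I) = 3. The reverse inequality m*(I \ Q) <= m*(I) = 3 is trivial since (I \ Q) is a subset of I. Therefore m*(I \ Q) = 3.

3


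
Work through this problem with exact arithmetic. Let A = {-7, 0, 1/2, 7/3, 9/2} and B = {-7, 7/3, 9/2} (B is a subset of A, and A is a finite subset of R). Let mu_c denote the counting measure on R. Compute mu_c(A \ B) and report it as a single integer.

Counting measure assigns mu_c(E) = |E| (number of elements) when E is finite. For B subset A, A \ B is the set of elements of A not in B, so |A \ B| = |A| - |B|.
|A| = 5, |B| = 3, so mu_c(A \ B) = 5 - 3 = 2.

2


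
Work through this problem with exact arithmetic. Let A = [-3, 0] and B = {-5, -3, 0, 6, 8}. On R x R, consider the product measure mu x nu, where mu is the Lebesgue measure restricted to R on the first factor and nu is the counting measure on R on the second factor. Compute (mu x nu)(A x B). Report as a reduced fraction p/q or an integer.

For a measurable rectangle A x B, the product measure satisfies
  (mu x nu)(A x B) = mu(A) * nu(B).
  mu(A) = 3.
  nu(B) = 5.
  (mu x nu)(A x B) = 3 * 5 = 15.

15


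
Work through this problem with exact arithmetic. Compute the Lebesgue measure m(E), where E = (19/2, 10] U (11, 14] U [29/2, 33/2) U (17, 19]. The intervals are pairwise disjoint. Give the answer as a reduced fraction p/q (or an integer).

For pairwise disjoint intervals, m(union_i I_i) = sum_i m(I_i),
and m is invariant under swapping open/closed endpoints (single points have measure 0).
So m(E) = sum_i (b_i - a_i).
  I_1 has length 10 - 19/2 = 1/2.
  I_2 has length 14 - 11 = 3.
  I_3 has length 33/2 - 29/2 = 2.
  I_4 has length 19 - 17 = 2.
Summing:
  m(E) = 1/2 + 3 + 2 + 2 = 15/2.

15/2


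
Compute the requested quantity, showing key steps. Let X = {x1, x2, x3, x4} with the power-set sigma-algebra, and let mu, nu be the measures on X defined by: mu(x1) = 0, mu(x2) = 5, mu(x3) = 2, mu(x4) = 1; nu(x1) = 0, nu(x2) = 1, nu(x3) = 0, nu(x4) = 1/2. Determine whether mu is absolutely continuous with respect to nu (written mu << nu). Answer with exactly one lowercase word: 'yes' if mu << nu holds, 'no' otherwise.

mu << nu means: every nu-null measurable set is also mu-null; equivalently, for every atom x, if nu({x}) = 0 then mu({x}) = 0.
Checking each atom:
  x1: nu = 0, mu = 0 -> consistent with mu << nu.
  x2: nu = 1 > 0 -> no constraint.
  x3: nu = 0, mu = 2 > 0 -> violates mu << nu.
  x4: nu = 1/2 > 0 -> no constraint.
The atom(s) x3 violate the condition (nu = 0 but mu > 0). Therefore mu is NOT absolutely continuous w.r.t. nu.

no


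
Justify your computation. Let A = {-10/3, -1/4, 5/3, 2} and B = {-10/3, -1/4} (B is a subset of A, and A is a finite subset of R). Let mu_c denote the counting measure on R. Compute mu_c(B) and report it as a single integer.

Counting measure assigns mu_c(E) = |E| (number of elements) when E is finite.
B has 2 element(s), so mu_c(B) = 2.

2


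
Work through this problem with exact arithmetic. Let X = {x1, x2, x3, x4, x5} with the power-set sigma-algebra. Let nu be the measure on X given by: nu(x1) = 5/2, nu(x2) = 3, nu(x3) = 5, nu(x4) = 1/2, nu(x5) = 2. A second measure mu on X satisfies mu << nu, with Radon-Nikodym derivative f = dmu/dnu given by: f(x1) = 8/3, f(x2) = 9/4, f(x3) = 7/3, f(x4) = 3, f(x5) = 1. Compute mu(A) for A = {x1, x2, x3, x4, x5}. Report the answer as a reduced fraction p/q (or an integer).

By the defining property of the Radon-Nikodym derivative, for every measurable set A,
  mu(A) = integral_A f dnu.
Since nu is a discrete measure concentrated on the atoms of X, the integral over A reduces to the sum
  mu(A) = sum_{x in A} f(x) * nu({x}).
Computing each term:
  x1: f(x1) * nu(x1) = 8/3 * 5/2 = 20/3.
  x2: f(x2) * nu(x2) = 9/4 * 3 = 27/4.
  x3: f(x3) * nu(x3) = 7/3 * 5 = 35/3.
  x4: f(x4) * nu(x4) = 3 * 1/2 = 3/2.
  x5: f(x5) * nu(x5) = 1 * 2 = 2.
Summing: mu(A) = 20/3 + 27/4 + 35/3 + 3/2 + 2 = 343/12.

343/12


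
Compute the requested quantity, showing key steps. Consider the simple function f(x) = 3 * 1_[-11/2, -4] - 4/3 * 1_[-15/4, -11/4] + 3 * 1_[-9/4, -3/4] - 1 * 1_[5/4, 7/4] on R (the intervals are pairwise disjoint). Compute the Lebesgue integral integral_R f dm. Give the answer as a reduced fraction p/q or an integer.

For a simple function f = sum_i c_i * 1_{A_i} with disjoint A_i,
  integral f dm = sum_i c_i * m(A_i).
Lengths of the A_i:
  m(A_1) = -4 - (-11/2) = 3/2.
  m(A_2) = -11/4 - (-15/4) = 1.
  m(A_3) = -3/4 - (-9/4) = 3/2.
  m(A_4) = 7/4 - 5/4 = 1/2.
Contributions c_i * m(A_i):
  (3) * (3/2) = 9/2.
  (-4/3) * (1) = -4/3.
  (3) * (3/2) = 9/2.
  (-1) * (1/2) = -1/2.
Total: 9/2 - 4/3 + 9/2 - 1/2 = 43/6.

43/6


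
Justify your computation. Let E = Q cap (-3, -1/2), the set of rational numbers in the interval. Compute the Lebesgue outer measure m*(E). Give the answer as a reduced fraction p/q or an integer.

The set Q cap (-3, -1/2) is countable (a subset of the countable set Q). Lebesgue outer measure of any countable set is 0: each singleton {q} has m*({q}) = 0, and by countable subadditivity m*(union_k {q_k}) <= sum_k m*({q_k}) = sum_k 0 = 0. The reverse inequality m*(E) >= 0 is automatic. So m*(Q cap (-3, -1/2)) = 0.

0


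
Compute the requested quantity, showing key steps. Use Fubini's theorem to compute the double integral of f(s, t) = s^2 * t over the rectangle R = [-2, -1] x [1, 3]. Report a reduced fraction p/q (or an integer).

f(s, t) is a tensor product of a function of s and a function of t, and both factors are bounded continuous (hence Lebesgue integrable) on the rectangle, so Fubini's theorem applies:
  integral_R f d(m x m) = (integral_a1^b1 s^2 ds) * (integral_a2^b2 t dt).
Inner integral in s: integral_{-2}^{-1} s^2 ds = ((-1)^3 - (-2)^3)/3
  = 7/3.
Inner integral in t: integral_{1}^{3} t dt = (3^2 - 1^2)/2
  = 4.
Product: (7/3) * (4) = 28/3.

28/3


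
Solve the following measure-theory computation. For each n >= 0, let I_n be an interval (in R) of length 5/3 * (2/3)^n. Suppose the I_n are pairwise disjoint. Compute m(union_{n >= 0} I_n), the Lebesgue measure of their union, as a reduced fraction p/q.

By countable additivity of the Lebesgue measure on pairwise disjoint measurable sets,
  m(union_{n >= 0} I_n) = sum_{n >= 0} m(I_n) = sum_{n >= 0} a * r^n,
  with a = 5/3 and r = 2/3.
Since 0 < r = 2/3 < 1, the geometric series converges:
  sum_{n >= 0} a * r^n = a / (1 - r).
  = 5/3 / (1 - 2/3)
  = 5/3 / (1/3)
  = 5.

5


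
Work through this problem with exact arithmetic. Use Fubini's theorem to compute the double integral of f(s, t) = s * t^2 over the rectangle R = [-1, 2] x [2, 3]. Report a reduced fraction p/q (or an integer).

f(s, t) is a tensor product of a function of s and a function of t, and both factors are bounded continuous (hence Lebesgue integrable) on the rectangle, so Fubini's theorem applies:
  integral_R f d(m x m) = (integral_a1^b1 s ds) * (integral_a2^b2 t^2 dt).
Inner integral in s: integral_{-1}^{2} s ds = (2^2 - (-1)^2)/2
  = 3/2.
Inner integral in t: integral_{2}^{3} t^2 dt = (3^3 - 2^3)/3
  = 19/3.
Product: (3/2) * (19/3) = 19/2.

19/2


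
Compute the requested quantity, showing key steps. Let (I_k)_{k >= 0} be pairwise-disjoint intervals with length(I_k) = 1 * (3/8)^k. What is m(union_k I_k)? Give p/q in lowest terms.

By countable additivity of the Lebesgue measure on pairwise disjoint measurable sets,
  m(union_{k >= 0} I_k) = sum_{k >= 0} m(I_k) = sum_{k >= 0} a * r^k,
  with a = 1 and r = 3/8.
Since 0 < r = 3/8 < 1, the geometric series converges:
  sum_{k >= 0} a * r^k = a / (1 - r).
  = 1 / (1 - 3/8)
  = 1 / (5/8)
  = 8/5.

8/5


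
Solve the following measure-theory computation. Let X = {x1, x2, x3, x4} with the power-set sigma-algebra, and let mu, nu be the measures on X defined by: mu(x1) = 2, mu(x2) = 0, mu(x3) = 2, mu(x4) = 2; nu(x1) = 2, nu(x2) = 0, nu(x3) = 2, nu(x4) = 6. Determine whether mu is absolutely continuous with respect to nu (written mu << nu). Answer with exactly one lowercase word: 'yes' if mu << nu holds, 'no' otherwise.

mu << nu means: every nu-null measurable set is also mu-null; equivalently, for every atom x, if nu({x}) = 0 then mu({x}) = 0.
Checking each atom:
  x1: nu = 2 > 0 -> no constraint.
  x2: nu = 0, mu = 0 -> consistent with mu << nu.
  x3: nu = 2 > 0 -> no constraint.
  x4: nu = 6 > 0 -> no constraint.
No atom violates the condition. Therefore mu << nu.

yes


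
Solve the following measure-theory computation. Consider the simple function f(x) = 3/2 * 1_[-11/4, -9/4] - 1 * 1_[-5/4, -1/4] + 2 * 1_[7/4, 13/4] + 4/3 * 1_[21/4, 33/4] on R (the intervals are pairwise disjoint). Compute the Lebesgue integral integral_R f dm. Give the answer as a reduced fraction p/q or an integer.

For a simple function f = sum_i c_i * 1_{A_i} with disjoint A_i,
  integral f dm = sum_i c_i * m(A_i).
Lengths of the A_i:
  m(A_1) = -9/4 - (-11/4) = 1/2.
  m(A_2) = -1/4 - (-5/4) = 1.
  m(A_3) = 13/4 - 7/4 = 3/2.
  m(A_4) = 33/4 - 21/4 = 3.
Contributions c_i * m(A_i):
  (3/2) * (1/2) = 3/4.
  (-1) * (1) = -1.
  (2) * (3/2) = 3.
  (4/3) * (3) = 4.
Total: 3/4 - 1 + 3 + 4 = 27/4.

27/4


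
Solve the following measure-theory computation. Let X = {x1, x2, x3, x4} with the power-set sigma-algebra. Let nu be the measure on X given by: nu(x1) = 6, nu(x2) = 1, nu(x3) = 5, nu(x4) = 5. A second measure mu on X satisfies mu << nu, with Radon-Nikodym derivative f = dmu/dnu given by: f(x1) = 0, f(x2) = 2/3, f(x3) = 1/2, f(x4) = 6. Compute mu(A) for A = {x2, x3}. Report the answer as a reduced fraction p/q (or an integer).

By the defining property of the Radon-Nikodym derivative, for every measurable set A,
  mu(A) = integral_A f dnu.
Since nu is a discrete measure concentrated on the atoms of X, the integral over A reduces to the sum
  mu(A) = sum_{x in A} f(x) * nu({x}).
Computing each term:
  x2: f(x2) * nu(x2) = 2/3 * 1 = 2/3.
  x3: f(x3) * nu(x3) = 1/2 * 5 = 5/2.
Summing: mu(A) = 2/3 + 5/2 = 19/6.

19/6


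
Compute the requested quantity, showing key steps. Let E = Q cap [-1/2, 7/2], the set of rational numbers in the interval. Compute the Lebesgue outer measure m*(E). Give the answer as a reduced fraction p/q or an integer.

Q cap [-1/2, 7/2] is countable; list its elements as q_1, q_2, ... . Fix eps > 0 and cover the k-th point by an interval of length eps * 2^(-k). The cover has total length eps * sum_{k>=1} 2^(-k) = eps, so by definition of outer measure m*(Q cap [-1/2, 7/2]) <= eps. Since eps was arbitrary and m* >= 0, the outer measure is 0.

0


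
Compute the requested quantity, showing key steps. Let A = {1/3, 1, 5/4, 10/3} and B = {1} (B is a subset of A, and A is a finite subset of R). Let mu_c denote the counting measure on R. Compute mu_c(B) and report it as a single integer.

Counting measure assigns mu_c(E) = |E| (number of elements) when E is finite.
B has 1 element(s), so mu_c(B) = 1.

1


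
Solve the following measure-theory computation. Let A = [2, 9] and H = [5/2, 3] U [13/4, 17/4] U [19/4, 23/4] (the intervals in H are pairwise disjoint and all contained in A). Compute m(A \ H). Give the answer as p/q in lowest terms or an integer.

The ambient interval has length m(A) = 9 - 2 = 7.
Since the holes are disjoint and sit inside A, by finite additivity
  m(H) = sum_i (b_i - a_i), and m(A \ H) = m(A) - m(H).
Computing the hole measures:
  m(H_1) = 3 - 5/2 = 1/2.
  m(H_2) = 17/4 - 13/4 = 1.
  m(H_3) = 23/4 - 19/4 = 1.
Summed: m(H) = 1/2 + 1 + 1 = 5/2.
So m(A \ H) = 7 - 5/2 = 9/2.

9/2


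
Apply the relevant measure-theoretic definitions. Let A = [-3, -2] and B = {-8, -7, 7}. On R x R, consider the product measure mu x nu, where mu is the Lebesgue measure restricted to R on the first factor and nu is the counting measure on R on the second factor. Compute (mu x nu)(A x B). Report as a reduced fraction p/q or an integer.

For a measurable rectangle A x B, the product measure satisfies
  (mu x nu)(A x B) = mu(A) * nu(B).
  mu(A) = 1.
  nu(B) = 3.
  (mu x nu)(A x B) = 1 * 3 = 3.

3


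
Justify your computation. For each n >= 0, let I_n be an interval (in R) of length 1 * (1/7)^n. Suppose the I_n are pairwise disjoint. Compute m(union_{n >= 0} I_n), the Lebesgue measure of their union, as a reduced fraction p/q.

By countable additivity of the Lebesgue measure on pairwise disjoint measurable sets,
  m(union_{n >= 0} I_n) = sum_{n >= 0} m(I_n) = sum_{n >= 0} a * r^n,
  with a = 1 and r = 1/7.
Since 0 < r = 1/7 < 1, the geometric series converges:
  sum_{n >= 0} a * r^n = a / (1 - r).
  = 1 / (1 - 1/7)
  = 1 / (6/7)
  = 7/6.

7/6


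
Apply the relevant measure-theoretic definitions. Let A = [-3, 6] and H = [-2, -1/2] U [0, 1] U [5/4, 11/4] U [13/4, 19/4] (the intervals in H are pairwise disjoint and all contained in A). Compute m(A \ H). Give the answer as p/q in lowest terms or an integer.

The ambient interval has length m(A) = 6 - (-3) = 9.
Since the holes are disjoint and sit inside A, by finite additivity
  m(H) = sum_i (b_i - a_i), and m(A \ H) = m(A) - m(H).
Computing the hole measures:
  m(H_1) = -1/2 - (-2) = 3/2.
  m(H_2) = 1 - 0 = 1.
  m(H_3) = 11/4 - 5/4 = 3/2.
  m(H_4) = 19/4 - 13/4 = 3/2.
Summed: m(H) = 3/2 + 1 + 3/2 + 3/2 = 11/2.
So m(A \ H) = 9 - 11/2 = 7/2.

7/2


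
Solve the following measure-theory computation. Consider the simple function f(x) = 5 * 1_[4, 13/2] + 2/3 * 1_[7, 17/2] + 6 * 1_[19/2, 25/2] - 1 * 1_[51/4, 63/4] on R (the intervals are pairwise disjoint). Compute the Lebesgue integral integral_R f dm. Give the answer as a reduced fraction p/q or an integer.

For a simple function f = sum_i c_i * 1_{A_i} with disjoint A_i,
  integral f dm = sum_i c_i * m(A_i).
Lengths of the A_i:
  m(A_1) = 13/2 - 4 = 5/2.
  m(A_2) = 17/2 - 7 = 3/2.
  m(A_3) = 25/2 - 19/2 = 3.
  m(A_4) = 63/4 - 51/4 = 3.
Contributions c_i * m(A_i):
  (5) * (5/2) = 25/2.
  (2/3) * (3/2) = 1.
  (6) * (3) = 18.
  (-1) * (3) = -3.
Total: 25/2 + 1 + 18 - 3 = 57/2.

57/2


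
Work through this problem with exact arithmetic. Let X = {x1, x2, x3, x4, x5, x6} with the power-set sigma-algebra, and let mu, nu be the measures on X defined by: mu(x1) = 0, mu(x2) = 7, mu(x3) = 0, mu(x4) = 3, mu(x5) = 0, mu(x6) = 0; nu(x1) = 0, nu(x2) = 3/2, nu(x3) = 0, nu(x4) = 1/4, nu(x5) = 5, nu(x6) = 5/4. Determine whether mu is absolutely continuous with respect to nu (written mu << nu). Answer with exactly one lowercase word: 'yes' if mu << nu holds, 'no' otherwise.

mu << nu means: every nu-null measurable set is also mu-null; equivalently, for every atom x, if nu({x}) = 0 then mu({x}) = 0.
Checking each atom:
  x1: nu = 0, mu = 0 -> consistent with mu << nu.
  x2: nu = 3/2 > 0 -> no constraint.
  x3: nu = 0, mu = 0 -> consistent with mu << nu.
  x4: nu = 1/4 > 0 -> no constraint.
  x5: nu = 5 > 0 -> no constraint.
  x6: nu = 5/4 > 0 -> no constraint.
No atom violates the condition. Therefore mu << nu.

yes


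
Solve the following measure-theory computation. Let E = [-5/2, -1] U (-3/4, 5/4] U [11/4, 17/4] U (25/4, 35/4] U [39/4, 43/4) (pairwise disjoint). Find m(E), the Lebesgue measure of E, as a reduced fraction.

For pairwise disjoint intervals, m(union_i I_i) = sum_i m(I_i),
and m is invariant under swapping open/closed endpoints (single points have measure 0).
So m(E) = sum_i (b_i - a_i).
  I_1 has length -1 - (-5/2) = 3/2.
  I_2 has length 5/4 - (-3/4) = 2.
  I_3 has length 17/4 - 11/4 = 3/2.
  I_4 has length 35/4 - 25/4 = 5/2.
  I_5 has length 43/4 - 39/4 = 1.
Summing:
  m(E) = 3/2 + 2 + 3/2 + 5/2 + 1 = 17/2.

17/2


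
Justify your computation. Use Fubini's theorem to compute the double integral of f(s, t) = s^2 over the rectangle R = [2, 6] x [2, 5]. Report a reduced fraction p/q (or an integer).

f(s, t) is a tensor product of a function of s and a function of t, and both factors are bounded continuous (hence Lebesgue integrable) on the rectangle, so Fubini's theorem applies:
  integral_R f d(m x m) = (integral_a1^b1 s^2 ds) * (integral_a2^b2 1 dt).
Inner integral in s: integral_{2}^{6} s^2 ds = (6^3 - 2^3)/3
  = 208/3.
Inner integral in t: integral_{2}^{5} 1 dt = (5^1 - 2^1)/1
  = 3.
Product: (208/3) * (3) = 208.

208


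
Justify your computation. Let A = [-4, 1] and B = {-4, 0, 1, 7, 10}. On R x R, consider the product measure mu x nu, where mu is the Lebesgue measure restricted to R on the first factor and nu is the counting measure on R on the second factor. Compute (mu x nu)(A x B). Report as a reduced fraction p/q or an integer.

For a measurable rectangle A x B, the product measure satisfies
  (mu x nu)(A x B) = mu(A) * nu(B).
  mu(A) = 5.
  nu(B) = 5.
  (mu x nu)(A x B) = 5 * 5 = 25.

25


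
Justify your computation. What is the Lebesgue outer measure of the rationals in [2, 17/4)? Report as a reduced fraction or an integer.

The set Q cap [2, 17/4) is countable (a subset of the countable set Q). Lebesgue outer measure of any countable set is 0: each singleton {q} has m*({q}) = 0, and by countable subadditivity m*(union_k {q_k}) <= sum_k m*({q_k}) = sum_k 0 = 0. The reverse inequality m*(E) >= 0 is automatic. So m*(Q cap [2, 17/4)) = 0.

0


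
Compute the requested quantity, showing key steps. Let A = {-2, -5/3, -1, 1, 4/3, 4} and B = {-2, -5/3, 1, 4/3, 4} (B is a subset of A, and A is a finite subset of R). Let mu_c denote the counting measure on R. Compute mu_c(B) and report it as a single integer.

Counting measure assigns mu_c(E) = |E| (number of elements) when E is finite.
B has 5 element(s), so mu_c(B) = 5.

5


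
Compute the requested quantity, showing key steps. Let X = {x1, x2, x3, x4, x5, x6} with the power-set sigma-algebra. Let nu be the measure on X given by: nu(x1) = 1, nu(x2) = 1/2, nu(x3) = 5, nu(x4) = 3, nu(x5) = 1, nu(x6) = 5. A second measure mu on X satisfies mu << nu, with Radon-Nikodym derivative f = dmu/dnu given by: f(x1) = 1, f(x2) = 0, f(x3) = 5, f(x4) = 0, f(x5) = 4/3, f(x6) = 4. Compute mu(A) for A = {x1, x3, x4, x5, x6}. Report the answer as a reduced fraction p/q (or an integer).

By the defining property of the Radon-Nikodym derivative, for every measurable set A,
  mu(A) = integral_A f dnu.
Since nu is a discrete measure concentrated on the atoms of X, the integral over A reduces to the sum
  mu(A) = sum_{x in A} f(x) * nu({x}).
Computing each term:
  x1: f(x1) * nu(x1) = 1 * 1 = 1.
  x3: f(x3) * nu(x3) = 5 * 5 = 25.
  x4: f(x4) * nu(x4) = 0 * 3 = 0.
  x5: f(x5) * nu(x5) = 4/3 * 1 = 4/3.
  x6: f(x6) * nu(x6) = 4 * 5 = 20.
Summing: mu(A) = 1 + 25 + 0 + 4/3 + 20 = 142/3.

142/3


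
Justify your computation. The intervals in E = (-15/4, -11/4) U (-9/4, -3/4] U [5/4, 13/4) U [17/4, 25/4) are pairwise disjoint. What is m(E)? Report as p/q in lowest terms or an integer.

For pairwise disjoint intervals, m(union_i I_i) = sum_i m(I_i),
and m is invariant under swapping open/closed endpoints (single points have measure 0).
So m(E) = sum_i (b_i - a_i).
  I_1 has length -11/4 - (-15/4) = 1.
  I_2 has length -3/4 - (-9/4) = 3/2.
  I_3 has length 13/4 - 5/4 = 2.
  I_4 has length 25/4 - 17/4 = 2.
Summing:
  m(E) = 1 + 3/2 + 2 + 2 = 13/2.

13/2


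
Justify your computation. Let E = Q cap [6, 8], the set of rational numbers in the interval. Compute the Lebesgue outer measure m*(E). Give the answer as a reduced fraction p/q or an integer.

E = Q cap [6, 8] is a subset of Q, which is countable. Enumerate Q = {q_1, q_2, ...}; for any eps > 0, cover q_k by the open interval (q_k - eps/2^(k+1), q_k + eps/2^(k+1)), of length eps/2^k. The total cover length is sum_{k>=1} eps/2^k = eps. Hence m*(E) <= m*(Q) <= eps for every eps > 0, and since outer measure is non-negative, m*(E) = 0.

0


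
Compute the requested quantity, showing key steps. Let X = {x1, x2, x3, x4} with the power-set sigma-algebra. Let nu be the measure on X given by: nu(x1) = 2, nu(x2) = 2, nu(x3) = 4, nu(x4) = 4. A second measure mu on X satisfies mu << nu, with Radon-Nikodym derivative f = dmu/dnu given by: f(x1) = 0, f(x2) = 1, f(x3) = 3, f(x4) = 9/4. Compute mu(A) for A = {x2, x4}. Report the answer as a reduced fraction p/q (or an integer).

By the defining property of the Radon-Nikodym derivative, for every measurable set A,
  mu(A) = integral_A f dnu.
Since nu is a discrete measure concentrated on the atoms of X, the integral over A reduces to the sum
  mu(A) = sum_{x in A} f(x) * nu({x}).
Computing each term:
  x2: f(x2) * nu(x2) = 1 * 2 = 2.
  x4: f(x4) * nu(x4) = 9/4 * 4 = 9.
Summing: mu(A) = 2 + 9 = 11.

11


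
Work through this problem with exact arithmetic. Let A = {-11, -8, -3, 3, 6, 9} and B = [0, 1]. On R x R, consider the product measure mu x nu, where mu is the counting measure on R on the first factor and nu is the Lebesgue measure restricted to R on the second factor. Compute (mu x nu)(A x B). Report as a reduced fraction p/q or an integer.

For a measurable rectangle A x B, the product measure satisfies
  (mu x nu)(A x B) = mu(A) * nu(B).
  mu(A) = 6.
  nu(B) = 1.
  (mu x nu)(A x B) = 6 * 1 = 6.

6


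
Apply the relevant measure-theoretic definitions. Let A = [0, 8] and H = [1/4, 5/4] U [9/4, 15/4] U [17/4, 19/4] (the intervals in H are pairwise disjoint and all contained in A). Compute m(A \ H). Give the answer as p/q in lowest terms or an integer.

The ambient interval has length m(A) = 8 - 0 = 8.
Since the holes are disjoint and sit inside A, by finite additivity
  m(H) = sum_i (b_i - a_i), and m(A \ H) = m(A) - m(H).
Computing the hole measures:
  m(H_1) = 5/4 - 1/4 = 1.
  m(H_2) = 15/4 - 9/4 = 3/2.
  m(H_3) = 19/4 - 17/4 = 1/2.
Summed: m(H) = 1 + 3/2 + 1/2 = 3.
So m(A \ H) = 8 - 3 = 5.

5


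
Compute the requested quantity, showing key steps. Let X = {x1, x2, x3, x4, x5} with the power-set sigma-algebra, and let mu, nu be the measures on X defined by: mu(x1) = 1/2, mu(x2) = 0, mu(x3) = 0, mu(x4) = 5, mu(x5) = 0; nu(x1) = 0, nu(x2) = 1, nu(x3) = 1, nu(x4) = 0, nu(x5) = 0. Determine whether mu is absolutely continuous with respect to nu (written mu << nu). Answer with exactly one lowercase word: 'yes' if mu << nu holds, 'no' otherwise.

mu << nu means: every nu-null measurable set is also mu-null; equivalently, for every atom x, if nu({x}) = 0 then mu({x}) = 0.
Checking each atom:
  x1: nu = 0, mu = 1/2 > 0 -> violates mu << nu.
  x2: nu = 1 > 0 -> no constraint.
  x3: nu = 1 > 0 -> no constraint.
  x4: nu = 0, mu = 5 > 0 -> violates mu << nu.
  x5: nu = 0, mu = 0 -> consistent with mu << nu.
The atom(s) x1, x4 violate the condition (nu = 0 but mu > 0). Therefore mu is NOT absolutely continuous w.r.t. nu.

no


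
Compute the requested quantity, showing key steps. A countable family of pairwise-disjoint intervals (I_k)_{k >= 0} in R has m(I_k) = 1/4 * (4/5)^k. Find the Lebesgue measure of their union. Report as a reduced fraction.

By countable additivity of the Lebesgue measure on pairwise disjoint measurable sets,
  m(union_{k >= 0} I_k) = sum_{k >= 0} m(I_k) = sum_{k >= 0} a * r^k,
  with a = 1/4 and r = 4/5.
Since 0 < r = 4/5 < 1, the geometric series converges:
  sum_{k >= 0} a * r^k = a / (1 - r).
  = 1/4 / (1 - 4/5)
  = 1/4 / (1/5)
  = 5/4.

5/4


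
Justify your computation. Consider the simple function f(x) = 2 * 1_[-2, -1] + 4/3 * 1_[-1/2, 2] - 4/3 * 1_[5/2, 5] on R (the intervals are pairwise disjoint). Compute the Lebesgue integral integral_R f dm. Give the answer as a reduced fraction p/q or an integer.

For a simple function f = sum_i c_i * 1_{A_i} with disjoint A_i,
  integral f dm = sum_i c_i * m(A_i).
Lengths of the A_i:
  m(A_1) = -1 - (-2) = 1.
  m(A_2) = 2 - (-1/2) = 5/2.
  m(A_3) = 5 - 5/2 = 5/2.
Contributions c_i * m(A_i):
  (2) * (1) = 2.
  (4/3) * (5/2) = 10/3.
  (-4/3) * (5/2) = -10/3.
Total: 2 + 10/3 - 10/3 = 2.

2


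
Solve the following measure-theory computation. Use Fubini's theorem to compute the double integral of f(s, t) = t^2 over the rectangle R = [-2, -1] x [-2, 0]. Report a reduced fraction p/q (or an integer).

f(s, t) is a tensor product of a function of s and a function of t, and both factors are bounded continuous (hence Lebesgue integrable) on the rectangle, so Fubini's theorem applies:
  integral_R f d(m x m) = (integral_a1^b1 1 ds) * (integral_a2^b2 t^2 dt).
Inner integral in s: integral_{-2}^{-1} 1 ds = ((-1)^1 - (-2)^1)/1
  = 1.
Inner integral in t: integral_{-2}^{0} t^2 dt = (0^3 - (-2)^3)/3
  = 8/3.
Product: (1) * (8/3) = 8/3.

8/3


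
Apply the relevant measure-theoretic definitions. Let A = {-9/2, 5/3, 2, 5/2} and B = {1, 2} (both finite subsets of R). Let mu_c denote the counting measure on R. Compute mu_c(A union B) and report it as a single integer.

Counting measure on a finite set equals cardinality. By inclusion-exclusion, |A union B| = |A| + |B| - |A cap B|.
|A| = 4, |B| = 2, |A cap B| = 1.
So mu_c(A union B) = 4 + 2 - 1 = 5.

5


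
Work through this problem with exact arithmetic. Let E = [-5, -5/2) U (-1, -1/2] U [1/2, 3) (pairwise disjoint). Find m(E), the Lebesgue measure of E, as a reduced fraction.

For pairwise disjoint intervals, m(union_i I_i) = sum_i m(I_i),
and m is invariant under swapping open/closed endpoints (single points have measure 0).
So m(E) = sum_i (b_i - a_i).
  I_1 has length -5/2 - (-5) = 5/2.
  I_2 has length -1/2 - (-1) = 1/2.
  I_3 has length 3 - 1/2 = 5/2.
Summing:
  m(E) = 5/2 + 1/2 + 5/2 = 11/2.

11/2


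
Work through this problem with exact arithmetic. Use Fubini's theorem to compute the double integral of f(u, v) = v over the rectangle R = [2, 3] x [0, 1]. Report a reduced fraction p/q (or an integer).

f(u, v) is a tensor product of a function of u and a function of v, and both factors are bounded continuous (hence Lebesgue integrable) on the rectangle, so Fubini's theorem applies:
  integral_R f d(m x m) = (integral_a1^b1 1 du) * (integral_a2^b2 v dv).
Inner integral in u: integral_{2}^{3} 1 du = (3^1 - 2^1)/1
  = 1.
Inner integral in v: integral_{0}^{1} v dv = (1^2 - 0^2)/2
  = 1/2.
Product: (1) * (1/2) = 1/2.

1/2


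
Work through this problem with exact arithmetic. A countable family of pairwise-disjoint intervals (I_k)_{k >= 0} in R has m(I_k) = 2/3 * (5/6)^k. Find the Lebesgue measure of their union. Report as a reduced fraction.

By countable additivity of the Lebesgue measure on pairwise disjoint measurable sets,
  m(union_{k >= 0} I_k) = sum_{k >= 0} m(I_k) = sum_{k >= 0} a * r^k,
  with a = 2/3 and r = 5/6.
Since 0 < r = 5/6 < 1, the geometric series converges:
  sum_{k >= 0} a * r^k = a / (1 - r).
  = 2/3 / (1 - 5/6)
  = 2/3 / (1/6)
  = 4.

4


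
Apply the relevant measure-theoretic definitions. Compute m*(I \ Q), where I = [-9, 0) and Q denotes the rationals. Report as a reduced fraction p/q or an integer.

The interval I = [-9, 0) has m(I) = 0 - (-9) = 9 (endpoints are measure-zero, so open/closed/half-open agree). Write I = (I cap Q) u (I \ Q). The rationals in I are countable, so m*(I cap Q) = 0 (cover each rational by intervals whose total length is arbitrarily small). By countable subadditivity m*(I) <= m*(I cap Q) + m*(I \ Q), hence m*(I \ Q) >= m(I) = 9. The reverse inequality m*(I \ Q) <= m*(I) = 9 is trivial since (I \ Q) is a subset of I. Therefore m*(I \ Q) = 9.

9


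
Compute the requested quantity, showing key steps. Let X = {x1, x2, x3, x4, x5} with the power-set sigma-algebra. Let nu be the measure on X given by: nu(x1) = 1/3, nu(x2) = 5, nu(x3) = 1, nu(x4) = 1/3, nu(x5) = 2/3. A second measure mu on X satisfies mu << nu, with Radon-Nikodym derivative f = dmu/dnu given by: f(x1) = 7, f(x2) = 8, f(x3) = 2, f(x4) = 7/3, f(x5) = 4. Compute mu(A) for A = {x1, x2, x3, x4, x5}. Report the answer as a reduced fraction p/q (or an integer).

By the defining property of the Radon-Nikodym derivative, for every measurable set A,
  mu(A) = integral_A f dnu.
Since nu is a discrete measure concentrated on the atoms of X, the integral over A reduces to the sum
  mu(A) = sum_{x in A} f(x) * nu({x}).
Computing each term:
  x1: f(x1) * nu(x1) = 7 * 1/3 = 7/3.
  x2: f(x2) * nu(x2) = 8 * 5 = 40.
  x3: f(x3) * nu(x3) = 2 * 1 = 2.
  x4: f(x4) * nu(x4) = 7/3 * 1/3 = 7/9.
  x5: f(x5) * nu(x5) = 4 * 2/3 = 8/3.
Summing: mu(A) = 7/3 + 40 + 2 + 7/9 + 8/3 = 430/9.

430/9


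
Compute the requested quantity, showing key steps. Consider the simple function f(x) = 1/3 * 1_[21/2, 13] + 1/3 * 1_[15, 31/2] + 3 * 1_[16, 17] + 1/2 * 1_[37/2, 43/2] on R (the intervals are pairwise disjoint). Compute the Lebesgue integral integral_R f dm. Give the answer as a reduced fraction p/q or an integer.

For a simple function f = sum_i c_i * 1_{A_i} with disjoint A_i,
  integral f dm = sum_i c_i * m(A_i).
Lengths of the A_i:
  m(A_1) = 13 - 21/2 = 5/2.
  m(A_2) = 31/2 - 15 = 1/2.
  m(A_3) = 17 - 16 = 1.
  m(A_4) = 43/2 - 37/2 = 3.
Contributions c_i * m(A_i):
  (1/3) * (5/2) = 5/6.
  (1/3) * (1/2) = 1/6.
  (3) * (1) = 3.
  (1/2) * (3) = 3/2.
Total: 5/6 + 1/6 + 3 + 3/2 = 11/2.

11/2


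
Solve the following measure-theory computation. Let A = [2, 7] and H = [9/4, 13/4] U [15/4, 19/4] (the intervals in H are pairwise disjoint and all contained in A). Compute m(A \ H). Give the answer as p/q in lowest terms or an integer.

The ambient interval has length m(A) = 7 - 2 = 5.
Since the holes are disjoint and sit inside A, by finite additivity
  m(H) = sum_i (b_i - a_i), and m(A \ H) = m(A) - m(H).
Computing the hole measures:
  m(H_1) = 13/4 - 9/4 = 1.
  m(H_2) = 19/4 - 15/4 = 1.
Summed: m(H) = 1 + 1 = 2.
So m(A \ H) = 5 - 2 = 3.

3


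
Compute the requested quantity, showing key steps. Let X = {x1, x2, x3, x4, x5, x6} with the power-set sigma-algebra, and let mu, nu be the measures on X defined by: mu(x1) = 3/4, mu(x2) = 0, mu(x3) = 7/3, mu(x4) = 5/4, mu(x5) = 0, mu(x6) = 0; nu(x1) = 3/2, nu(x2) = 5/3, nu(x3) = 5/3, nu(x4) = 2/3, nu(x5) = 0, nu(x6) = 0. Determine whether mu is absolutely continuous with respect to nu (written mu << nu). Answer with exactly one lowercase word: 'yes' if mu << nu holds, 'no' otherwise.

mu << nu means: every nu-null measurable set is also mu-null; equivalently, for every atom x, if nu({x}) = 0 then mu({x}) = 0.
Checking each atom:
  x1: nu = 3/2 > 0 -> no constraint.
  x2: nu = 5/3 > 0 -> no constraint.
  x3: nu = 5/3 > 0 -> no constraint.
  x4: nu = 2/3 > 0 -> no constraint.
  x5: nu = 0, mu = 0 -> consistent with mu << nu.
  x6: nu = 0, mu = 0 -> consistent with mu << nu.
No atom violates the condition. Therefore mu << nu.

yes


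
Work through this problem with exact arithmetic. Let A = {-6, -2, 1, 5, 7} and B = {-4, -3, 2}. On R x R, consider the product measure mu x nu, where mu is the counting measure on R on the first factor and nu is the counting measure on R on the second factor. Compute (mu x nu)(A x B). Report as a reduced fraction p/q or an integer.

For a measurable rectangle A x B, the product measure satisfies
  (mu x nu)(A x B) = mu(A) * nu(B).
  mu(A) = 5.
  nu(B) = 3.
  (mu x nu)(A x B) = 5 * 3 = 15.

15


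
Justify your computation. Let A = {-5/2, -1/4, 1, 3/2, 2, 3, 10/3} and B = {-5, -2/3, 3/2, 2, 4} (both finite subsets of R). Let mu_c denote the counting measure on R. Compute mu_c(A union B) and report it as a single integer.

Counting measure on a finite set equals cardinality. By inclusion-exclusion, |A union B| = |A| + |B| - |A cap B|.
|A| = 7, |B| = 5, |A cap B| = 2.
So mu_c(A union B) = 7 + 5 - 2 = 10.

10


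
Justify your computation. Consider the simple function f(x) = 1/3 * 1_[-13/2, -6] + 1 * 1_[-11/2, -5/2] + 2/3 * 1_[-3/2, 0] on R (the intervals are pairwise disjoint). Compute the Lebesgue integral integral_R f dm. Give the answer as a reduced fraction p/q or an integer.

For a simple function f = sum_i c_i * 1_{A_i} with disjoint A_i,
  integral f dm = sum_i c_i * m(A_i).
Lengths of the A_i:
  m(A_1) = -6 - (-13/2) = 1/2.
  m(A_2) = -5/2 - (-11/2) = 3.
  m(A_3) = 0 - (-3/2) = 3/2.
Contributions c_i * m(A_i):
  (1/3) * (1/2) = 1/6.
  (1) * (3) = 3.
  (2/3) * (3/2) = 1.
Total: 1/6 + 3 + 1 = 25/6.

25/6


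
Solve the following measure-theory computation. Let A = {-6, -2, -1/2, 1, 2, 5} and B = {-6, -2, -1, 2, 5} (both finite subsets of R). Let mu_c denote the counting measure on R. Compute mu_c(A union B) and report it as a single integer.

Counting measure on a finite set equals cardinality. By inclusion-exclusion, |A union B| = |A| + |B| - |A cap B|.
|A| = 6, |B| = 5, |A cap B| = 4.
So mu_c(A union B) = 6 + 5 - 4 = 7.

7


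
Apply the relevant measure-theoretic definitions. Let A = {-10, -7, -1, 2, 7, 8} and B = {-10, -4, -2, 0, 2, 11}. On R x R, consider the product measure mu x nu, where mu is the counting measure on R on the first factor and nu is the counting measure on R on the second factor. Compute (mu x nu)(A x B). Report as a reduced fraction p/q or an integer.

For a measurable rectangle A x B, the product measure satisfies
  (mu x nu)(A x B) = mu(A) * nu(B).
  mu(A) = 6.
  nu(B) = 6.
  (mu x nu)(A x B) = 6 * 6 = 36.

36


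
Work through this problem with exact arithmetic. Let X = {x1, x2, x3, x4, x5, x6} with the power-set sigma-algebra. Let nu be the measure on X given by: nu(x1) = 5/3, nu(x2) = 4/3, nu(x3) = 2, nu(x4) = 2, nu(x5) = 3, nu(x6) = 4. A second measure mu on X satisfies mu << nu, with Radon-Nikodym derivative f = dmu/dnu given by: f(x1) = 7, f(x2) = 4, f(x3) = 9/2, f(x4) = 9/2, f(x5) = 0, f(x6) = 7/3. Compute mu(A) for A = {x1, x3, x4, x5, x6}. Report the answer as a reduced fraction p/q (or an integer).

By the defining property of the Radon-Nikodym derivative, for every measurable set A,
  mu(A) = integral_A f dnu.
Since nu is a discrete measure concentrated on the atoms of X, the integral over A reduces to the sum
  mu(A) = sum_{x in A} f(x) * nu({x}).
Computing each term:
  x1: f(x1) * nu(x1) = 7 * 5/3 = 35/3.
  x3: f(x3) * nu(x3) = 9/2 * 2 = 9.
  x4: f(x4) * nu(x4) = 9/2 * 2 = 9.
  x5: f(x5) * nu(x5) = 0 * 3 = 0.
  x6: f(x6) * nu(x6) = 7/3 * 4 = 28/3.
Summing: mu(A) = 35/3 + 9 + 9 + 0 + 28/3 = 39.

39
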